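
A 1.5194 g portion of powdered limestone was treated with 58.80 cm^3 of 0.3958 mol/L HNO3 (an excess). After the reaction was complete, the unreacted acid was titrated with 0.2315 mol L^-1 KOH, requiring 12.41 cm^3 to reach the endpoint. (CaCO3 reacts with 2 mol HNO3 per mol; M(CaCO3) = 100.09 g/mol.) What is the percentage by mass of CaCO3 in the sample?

Total n(HNO3) added = 0.3958 x 0.05880 = 0.02327 mol.
n(KOH) used = 0.2315 x 0.01241 = 0.002873 mol, which equals the excess n(HNO3).
So n(HNO3) consumed by the sample = 0.02327 - 0.002873 = 0.02040 mol.
n(CaCO3) = 0.02040 / 2 = 0.01020 mol.
mass CaCO3 = 0.01020 x 100.09 = 1.021 g, so %CaCO3 = 1.021/1.5194 x 100 = 67.2%.

67.2%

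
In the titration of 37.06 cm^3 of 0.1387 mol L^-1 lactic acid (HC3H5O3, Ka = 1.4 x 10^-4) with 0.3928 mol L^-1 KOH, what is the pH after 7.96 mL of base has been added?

Initial n(HC3H5O3) = 0.1387 x 0.03706 = 0.005140 mol.
n(KOH) added = 0.3928 x 0.007960 = 0.003127 mol, converting that many moles of HC3H5O3 to C3H5O3-.
Remaining n(HC3H5O3) = 0.002014 mol; n(C3H5O3-) = 0.003127 mol.
By Henderson-Hasselbalch, pH = pKa + log([A^-]/[HA]) = 3.85 + log(0.003127/0.002014) = 3.85 + (+0.19) = 4.04.

4.04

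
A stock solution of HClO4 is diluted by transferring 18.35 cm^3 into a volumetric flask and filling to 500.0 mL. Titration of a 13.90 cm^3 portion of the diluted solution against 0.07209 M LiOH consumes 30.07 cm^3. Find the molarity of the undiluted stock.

4.25 M

n(LiOH) = 0.07209 x 0.03007 = 0.002168 mol.
n(HClO4) in the aliquot = 0.002168 mol.
[diluted HClO4] = 0.002168 / 0.01390 = 0.1560 M.
Dilution factor = 500.0/18.35 = 27.25, so [stock] = 0.1560 x 27.25 = 4.25 M.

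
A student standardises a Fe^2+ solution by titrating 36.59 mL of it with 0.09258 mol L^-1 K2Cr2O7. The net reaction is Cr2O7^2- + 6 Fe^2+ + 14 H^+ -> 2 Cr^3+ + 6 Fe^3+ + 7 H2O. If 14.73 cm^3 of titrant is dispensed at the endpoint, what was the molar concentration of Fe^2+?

n(K2Cr2O7) = 0.09258 x 0.01473 = 0.001364 mol.
From the balanced equation, 1 mol K2Cr2O7 reacts with 6 mol Fe^2+, so n(Fe^2+) = 0.001364 x 6/1 = 0.008182 mol.
[Fe^2+] = 0.008182 / 0.03659 L = 0.224 M.

0.224 M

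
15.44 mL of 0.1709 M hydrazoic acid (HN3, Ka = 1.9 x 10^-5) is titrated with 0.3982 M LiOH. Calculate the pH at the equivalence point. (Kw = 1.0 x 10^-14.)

n(HN3) = 0.1709 x 0.01544 = 0.002639 mol; V(LiOH) at equivalence = 0.002639/0.3982 = 0.006627 L.
At equivalence all the acid is converted to N3-; total volume = 0.01544 + 0.006627 = 0.02207 L, so [N3-] = 0.002639/0.02207 = 0.1196 M.
Kb = Kw/Ka = 1.0e-14 / 1.9 x 10^-5 = 5.26e-10.
[OH^-] = sqrt(Kb x [N3-]) = sqrt(5.26e-10 x 0.1196) = 7.93e-6 M.
pOH = 5.10, so pH = 14.00 - 5.10 = 8.90.

8.90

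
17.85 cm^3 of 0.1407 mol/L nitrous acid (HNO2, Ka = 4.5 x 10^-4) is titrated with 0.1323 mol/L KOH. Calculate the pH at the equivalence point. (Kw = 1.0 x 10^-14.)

8.09

n(HNO2) = 0.1407 x 0.01785 = 0.002511 mol; V(KOH) at equivalence = 0.002511/0.1323 = 0.01898 L.
At equivalence all the acid is converted to NO2-; total volume = 0.01785 + 0.01898 = 0.03683 L, so [NO2-] = 0.002511/0.03683 = 0.06819 M.
Kb = Kw/Ka = 1.0e-14 / 4.5 x 10^-4 = 2.22e-11.
[OH^-] = sqrt(Kb x [NO2-]) = sqrt(2.22e-11 x 0.06819) = 1.23e-6 M.
pOH = 5.91, so pH = 14.00 - 5.91 = 8.09.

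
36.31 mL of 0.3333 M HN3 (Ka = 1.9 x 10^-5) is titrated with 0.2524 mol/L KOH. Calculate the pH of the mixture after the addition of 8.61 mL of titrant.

4.06

Initial n(HN3) = 0.3333 x 0.03631 = 0.01210 mol.
n(KOH) added = 0.2524 x 0.008610 = 0.002173 mol, converting that many moles of HN3 to N3-.
Remaining n(HN3) = 0.009929 mol; n(N3-) = 0.002173 mol.
By Henderson-Hasselbalch, pH = pKa + log([A^-]/[HA]) = 4.72 + log(0.002173/0.009929) = 4.72 + (-0.66) = 4.06.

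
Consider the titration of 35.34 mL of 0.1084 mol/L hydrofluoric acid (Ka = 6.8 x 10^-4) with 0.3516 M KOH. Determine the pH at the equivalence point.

n(HF) = 0.1084 x 0.03534 = 0.003831 mol; V(KOH) at equivalence = 0.003831/0.3516 = 0.01090 L.
At equivalence all the acid is converted to F-; total volume = 0.03534 + 0.01090 = 0.04624 L, so [F-] = 0.003831/0.04624 = 0.08286 M.
Kb = Kw/Ka = 1.0e-14 / 6.8 x 10^-4 = 1.47e-11.
[OH^-] = sqrt(Kb x [F-]) = sqrt(1.47e-11 x 0.08286) = 1.10e-6 M.
pOH = 5.96, so pH = 14.00 - 5.96 = 8.04.

8.04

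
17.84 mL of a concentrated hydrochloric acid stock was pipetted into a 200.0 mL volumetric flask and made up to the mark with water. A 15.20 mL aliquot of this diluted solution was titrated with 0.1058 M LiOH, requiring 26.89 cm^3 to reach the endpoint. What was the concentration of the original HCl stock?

n(LiOH) = 0.1058 x 0.02689 = 0.002845 mol.
n(HCl) in the aliquot = 0.002845 mol.
[diluted HCl] = 0.002845 / 0.01520 = 0.1872 M.
Dilution factor = 200.0/17.84 = 11.21, so [stock] = 0.1872 x 11.21 = 2.10 M.

2.10 M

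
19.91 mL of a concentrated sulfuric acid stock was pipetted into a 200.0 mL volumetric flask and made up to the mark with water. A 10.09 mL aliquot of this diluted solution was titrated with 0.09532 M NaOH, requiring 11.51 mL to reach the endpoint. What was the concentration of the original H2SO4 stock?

n(NaOH) = 0.09532 x 0.01151 = 0.001097 mol.
n(H2SO4) in the aliquot = 0.001097 x 1/2 = 0.0005486 mol.
[diluted H2SO4] = 0.0005486 / 0.01009 = 0.05437 M.
Dilution factor = 200.0/19.91 = 10.05, so [stock] = 0.05437 x 10.05 = 0.546 M.

0.546 M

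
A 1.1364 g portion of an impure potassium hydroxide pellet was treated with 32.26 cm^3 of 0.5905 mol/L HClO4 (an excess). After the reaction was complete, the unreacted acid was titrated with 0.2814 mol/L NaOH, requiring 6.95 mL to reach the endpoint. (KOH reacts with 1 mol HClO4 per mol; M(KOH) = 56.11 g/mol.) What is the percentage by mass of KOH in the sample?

Total n(HClO4) added = 0.5905 x 0.03226 = 0.01905 mol.
n(NaOH) used = 0.2814 x 0.006950 = 0.001956 mol, which equals the excess n(HClO4).
So n(HClO4) consumed by the sample = 0.01905 - 0.001956 = 0.01709 mol.
n(KOH) = 0.01709 / 1 = 0.01709 mol.
mass KOH = 0.01709 x 56.11 = 0.9591 g, so %KOH = 0.9591/1.1364 x 100 = 84.4%.

84.4%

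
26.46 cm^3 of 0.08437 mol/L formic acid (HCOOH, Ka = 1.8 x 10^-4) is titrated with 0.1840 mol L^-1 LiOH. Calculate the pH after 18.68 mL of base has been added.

n(acid) = 0.08437 x 0.02646 = 0.002232 mol; n(LiOH) added = 0.1840 x 0.01868 = 0.003437 mol.
Base is in excess by 0.003437 - 0.002232 = 0.001205 mol in a total volume of 0.04514 L.
[OH^-] = 0.001205/0.04514 = 0.02669 M, so pOH = 1.57 and pH = 14.00 - 1.57 = 12.43.

12.43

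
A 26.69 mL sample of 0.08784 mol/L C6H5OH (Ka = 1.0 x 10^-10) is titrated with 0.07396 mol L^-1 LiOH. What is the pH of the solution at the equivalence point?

n(C6H5OH) = 0.08784 x 0.02669 = 0.002344 mol; V(LiOH) at equivalence = 0.002344/0.07396 = 0.03170 L.
At equivalence all the acid is converted to C6H5O-; total volume = 0.02669 + 0.03170 = 0.05839 L, so [C6H5O-] = 0.002344/0.05839 = 0.04015 M.
Kb = Kw/Ka = 1.0e-14 / 1.0 x 10^-10 = 0.000100.
[OH^-] = sqrt(Kb x [C6H5O-]) = sqrt(0.000100 x 0.04015) = 0.00200 M.
pOH = 2.70, so pH = 14.00 - 2.70 = 11.30.

11.30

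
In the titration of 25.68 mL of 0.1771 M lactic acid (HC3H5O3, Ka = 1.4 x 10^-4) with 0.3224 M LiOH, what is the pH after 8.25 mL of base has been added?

Initial n(HC3H5O3) = 0.1771 x 0.02568 = 0.004548 mol.
n(LiOH) added = 0.3224 x 0.008250 = 0.002660 mol, converting that many moles of HC3H5O3 to C3H5O3-.
Remaining n(HC3H5O3) = 0.001888 mol; n(C3H5O3-) = 0.002660 mol.
By Henderson-Hasselbalch, pH = pKa + log([A^-]/[HA]) = 3.85 + log(0.002660/0.001888) = 3.85 + (+0.15) = 4.00.

4.00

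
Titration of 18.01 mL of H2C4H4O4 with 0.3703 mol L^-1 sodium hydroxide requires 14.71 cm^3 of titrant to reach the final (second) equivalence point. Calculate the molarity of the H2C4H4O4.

0.151 M

n(NaOH) = 0.3703 x 0.01471 = 0.005447 mol.
At the final (second) equivalence point, 2 mol OH^- react per mol H2C4H4O4, so n(H2C4H4O4) = 0.005447 / 2 = 0.002724 mol.
[H2C4H4O4] = 0.002724 / 0.01801 L = 0.151 M.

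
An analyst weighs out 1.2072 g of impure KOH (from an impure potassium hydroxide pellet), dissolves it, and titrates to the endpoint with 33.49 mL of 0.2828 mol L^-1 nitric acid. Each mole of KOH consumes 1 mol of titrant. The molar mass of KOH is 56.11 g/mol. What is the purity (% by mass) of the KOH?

44.0%

n(HNO3) = 0.2828 x 0.03349 = 0.009471 mol.
n(KOH) = 0.009471 / 1 = 0.009471 mol.
mass of KOH = 0.009471 x 56.11 = 0.5314 g.
% purity = 0.5314 / 1.2072 x 100 = 44.0%.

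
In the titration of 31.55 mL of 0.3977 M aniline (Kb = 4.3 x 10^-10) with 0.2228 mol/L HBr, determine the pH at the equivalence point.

2.74

n(C6H5NH2) = 0.3977 x 0.03155 = 0.01255 mol; V(HBr) at equivalence = 0.01255/0.2228 = 0.05632 L.
At equivalence the base is fully converted to C6H5NH3+; total volume = 0.08787 L, so [C6H5NH3+] = 0.01255/0.08787 = 0.1428 M.
Ka(C6H5NH3+) = Kw/Kb = 1.0e-14 / 4.3 x 10^-10 = 2.33e-5.
[H^+] = sqrt(Ka x [C6H5NH3+]) = sqrt(2.33e-5 x 0.1428) = 0.00182 M.
pH = -log(0.00182) = 2.74.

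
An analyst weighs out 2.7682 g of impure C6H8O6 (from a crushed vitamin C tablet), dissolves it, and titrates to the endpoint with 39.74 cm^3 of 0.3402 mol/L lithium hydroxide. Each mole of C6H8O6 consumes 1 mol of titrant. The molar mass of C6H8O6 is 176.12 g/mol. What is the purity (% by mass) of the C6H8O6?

n(LiOH) = 0.3402 x 0.03974 = 0.01352 mol.
n(C6H8O6) = 0.01352 / 1 = 0.01352 mol.
mass of C6H8O6 = 0.01352 x 176.12 = 2.381 g.
% purity = 2.381 / 2.7682 x 100 = 86.0%.

86.0%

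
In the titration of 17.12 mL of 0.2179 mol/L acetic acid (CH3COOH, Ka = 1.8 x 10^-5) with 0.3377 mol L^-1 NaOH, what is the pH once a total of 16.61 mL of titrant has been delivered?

n(acid) = 0.2179 x 0.01712 = 0.003730 mol; n(NaOH) added = 0.3377 x 0.01661 = 0.005609 mol.
Base is in excess by 0.005609 - 0.003730 = 0.001879 mol in a total volume of 0.03373 L.
[OH^-] = 0.001879/0.03373 = 0.05570 M, so pOH = 1.25 and pH = 14.00 - 1.25 = 12.75.

12.75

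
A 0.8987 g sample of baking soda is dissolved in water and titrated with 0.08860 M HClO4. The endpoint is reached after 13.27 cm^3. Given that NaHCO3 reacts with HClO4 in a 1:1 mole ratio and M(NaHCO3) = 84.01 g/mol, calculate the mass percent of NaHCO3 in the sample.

n(HClO4) = 0.08860 x 0.01327 = 0.001176 mol.
n(NaHCO3) = 0.001176 / 1 = 0.001176 mol.
mass of NaHCO3 = 0.001176 x 84.01 = 0.09877 g.
% purity = 0.09877 / 0.8987 x 100 = 11.0%.

11.0%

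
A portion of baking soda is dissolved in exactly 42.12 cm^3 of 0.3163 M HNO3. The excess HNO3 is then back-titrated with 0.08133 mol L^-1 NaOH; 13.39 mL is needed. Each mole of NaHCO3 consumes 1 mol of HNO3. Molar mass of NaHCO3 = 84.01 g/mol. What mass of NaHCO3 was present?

1.03 g

Total n(HNO3) added = 0.3163 x 0.04212 = 0.01332 mol.
n(NaOH) used = 0.08133 x 0.01339 = 0.001089 mol, which equals the excess n(HNO3).
So n(HNO3) consumed by the sample = 0.01332 - 0.001089 = 0.01223 mol.
n(NaHCO3) = 0.01223 / 1 = 0.01223 mol.
mass = 0.01223 mol x 84.01 g/mol = 1.03 g.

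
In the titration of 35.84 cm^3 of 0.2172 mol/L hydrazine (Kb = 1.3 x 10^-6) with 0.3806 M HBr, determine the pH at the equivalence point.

4.49

n(N2H4) = 0.2172 x 0.03584 = 0.007784 mol; V(HBr) at equivalence = 0.007784/0.3806 = 0.02045 L.
At equivalence the base is fully converted to N2H5+; total volume = 0.05629 L, so [N2H5+] = 0.007784/0.05629 = 0.1383 M.
Ka(N2H5+) = Kw/Kb = 1.0e-14 / 1.3 x 10^-6 = 7.69e-9.
[H^+] = sqrt(Ka x [N2H5+]) = sqrt(7.69e-9 x 0.1383) = 3.26e-5 M.
pH = -log(3.26e-5) = 4.49.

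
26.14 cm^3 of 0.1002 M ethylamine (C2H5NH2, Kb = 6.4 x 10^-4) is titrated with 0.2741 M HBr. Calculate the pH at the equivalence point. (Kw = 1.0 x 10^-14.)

n(C2H5NH2) = 0.1002 x 0.02614 = 0.002619 mol; V(HBr) at equivalence = 0.002619/0.2741 = 0.009556 L.
At equivalence the base is fully converted to C2H5NH3+; total volume = 0.03570 L, so [C2H5NH3+] = 0.002619/0.03570 = 0.07338 M.
Ka(C2H5NH3+) = Kw/Kb = 1.0e-14 / 6.4 x 10^-4 = 1.56e-11.
[H^+] = sqrt(Ka x [C2H5NH3+]) = sqrt(1.56e-11 x 0.07338) = 1.07e-6 M.
pH = -log(1.07e-6) = 5.97.

5.97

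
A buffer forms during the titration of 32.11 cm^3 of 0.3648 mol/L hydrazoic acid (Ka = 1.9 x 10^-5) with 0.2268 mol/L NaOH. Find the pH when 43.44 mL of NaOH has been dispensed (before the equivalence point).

5.44

Initial n(HN3) = 0.3648 x 0.03211 = 0.01171 mol.
n(NaOH) added = 0.2268 x 0.04344 = 0.009852 mol, converting that many moles of HN3 to N3-.
Remaining n(HN3) = 0.001862 mol; n(N3-) = 0.009852 mol.
By Henderson-Hasselbalch, pH = pKa + log([A^-]/[HA]) = 4.72 + log(0.009852/0.001862) = 4.72 + (+0.72) = 5.44.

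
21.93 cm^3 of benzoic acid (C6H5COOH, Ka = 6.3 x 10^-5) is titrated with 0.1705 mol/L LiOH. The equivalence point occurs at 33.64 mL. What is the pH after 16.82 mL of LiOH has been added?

16.82 mL is exactly half the equivalence volume (33.64/2), i.e. the half-equivalence point.
There, n(HA) = n(A^-), so pH = pKa = -log(6.3 x 10^-5) = 4.20.

4.20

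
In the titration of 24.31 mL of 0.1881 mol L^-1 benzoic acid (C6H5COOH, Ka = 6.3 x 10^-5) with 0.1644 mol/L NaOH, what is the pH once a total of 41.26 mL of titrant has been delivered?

n(acid) = 0.1881 x 0.02431 = 0.004573 mol; n(NaOH) added = 0.1644 x 0.04126 = 0.006783 mol.
Base is in excess by 0.006783 - 0.004573 = 0.002210 mol in a total volume of 0.06557 L.
[OH^-] = 0.002210/0.06557 = 0.03371 M, so pOH = 1.47 and pH = 14.00 - 1.47 = 12.53.

12.53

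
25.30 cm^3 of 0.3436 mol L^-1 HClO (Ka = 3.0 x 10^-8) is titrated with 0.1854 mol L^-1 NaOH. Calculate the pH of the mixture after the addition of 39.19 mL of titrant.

8.23

Initial n(HClO) = 0.3436 x 0.02530 = 0.008693 mol.
n(NaOH) added = 0.1854 x 0.03919 = 0.007266 mol, converting that many moles of HClO to ClO-.
Remaining n(HClO) = 0.001427 mol; n(ClO-) = 0.007266 mol.
By Henderson-Hasselbalch, pH = pKa + log([A^-]/[HA]) = 7.52 + log(0.007266/0.001427) = 7.52 + (+0.71) = 8.23.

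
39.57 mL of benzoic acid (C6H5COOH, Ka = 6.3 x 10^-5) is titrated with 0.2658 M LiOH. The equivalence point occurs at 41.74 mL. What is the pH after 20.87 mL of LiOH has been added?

4.20

20.87 mL is exactly half the equivalence volume (41.74/2), i.e. the half-equivalence point.
There, n(HA) = n(A^-), so pH = pKa = -log(6.3 x 10^-5) = 4.20.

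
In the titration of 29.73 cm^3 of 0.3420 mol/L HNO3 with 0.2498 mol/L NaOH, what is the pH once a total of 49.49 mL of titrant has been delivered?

12.44

n(acid) = 0.3420 x 0.02973 = 0.01017 mol; n(NaOH) added = 0.2498 x 0.04949 = 0.01236 mol.
Base is in excess by 0.01236 - 0.01017 = 0.002195 mol in a total volume of 0.07922 L.
[OH^-] = 0.002195/0.07922 = 0.02771 M, so pOH = 1.56 and pH = 14.00 - 1.56 = 12.44.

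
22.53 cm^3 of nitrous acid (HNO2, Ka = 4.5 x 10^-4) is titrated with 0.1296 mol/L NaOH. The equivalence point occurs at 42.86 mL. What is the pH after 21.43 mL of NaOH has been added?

3.35

21.43 mL is exactly half the equivalence volume (42.86/2), i.e. the half-equivalence point.
There, n(HA) = n(A^-), so pH = pKa = -log(4.5 x 10^-4) = 3.35.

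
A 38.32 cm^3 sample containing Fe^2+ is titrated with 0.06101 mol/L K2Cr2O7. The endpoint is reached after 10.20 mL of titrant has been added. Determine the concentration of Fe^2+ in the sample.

n(K2Cr2O7) = 0.06101 x 0.01020 = 0.0006223 mol.
From the balanced equation, 1 mol K2Cr2O7 reacts with 6 mol Fe^2+, so n(Fe^2+) = 0.0006223 x 6/1 = 0.003734 mol.
[Fe^2+] = 0.003734 / 0.03832 L = 0.0974 M.

0.0974 M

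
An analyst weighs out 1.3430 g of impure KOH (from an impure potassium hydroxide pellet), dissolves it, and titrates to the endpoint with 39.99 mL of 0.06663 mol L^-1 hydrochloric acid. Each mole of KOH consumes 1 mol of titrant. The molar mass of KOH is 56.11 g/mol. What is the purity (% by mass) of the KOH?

n(HCl) = 0.06663 x 0.03999 = 0.002665 mol.
n(KOH) = 0.002665 / 1 = 0.002665 mol.
mass of KOH = 0.002665 x 56.11 = 0.1495 g.
% purity = 0.1495 / 1.3430 x 100 = 11.1%.

11.1%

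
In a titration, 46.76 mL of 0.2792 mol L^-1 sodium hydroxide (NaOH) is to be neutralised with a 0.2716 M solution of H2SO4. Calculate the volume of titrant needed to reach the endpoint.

24.0 mL

n(NaOH) = 0.2792 mol/L x 0.04676 L = 0.01306 mol.
The neutralisation is 2 NaOH : 1 H2SO4, so n(H2SO4) = 0.01306 x 1/2 = 0.006528 mol.
V(H2SO4) = 0.006528 / 0.2716 = 0.02403 L = 24.0 mL.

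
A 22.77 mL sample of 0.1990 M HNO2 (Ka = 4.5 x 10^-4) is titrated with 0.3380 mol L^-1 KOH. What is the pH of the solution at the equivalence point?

n(HNO2) = 0.1990 x 0.02277 = 0.004531 mol; V(KOH) at equivalence = 0.004531/0.3380 = 0.01341 L.
At equivalence all the acid is converted to NO2-; total volume = 0.02277 + 0.01341 = 0.03618 L, so [NO2-] = 0.004531/0.03618 = 0.1253 M.
Kb = Kw/Ka = 1.0e-14 / 4.5 x 10^-4 = 2.22e-11.
[OH^-] = sqrt(Kb x [NO2-]) = sqrt(2.22e-11 x 0.1253) = 1.67e-6 M.
pOH = 5.78, so pH = 14.00 - 5.78 = 8.22.

8.22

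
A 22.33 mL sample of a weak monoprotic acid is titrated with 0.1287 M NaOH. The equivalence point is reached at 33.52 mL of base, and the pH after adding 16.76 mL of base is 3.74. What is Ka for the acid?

16.76 mL is half of the equivalence volume, so this is the half-equivalence point where [HA] = [A^-].
At half-equivalence pH = pKa, so pKa = 3.74.
Ka = 10^(-3.74) = 1.8 x 10^-4.

1.8 x 10^-4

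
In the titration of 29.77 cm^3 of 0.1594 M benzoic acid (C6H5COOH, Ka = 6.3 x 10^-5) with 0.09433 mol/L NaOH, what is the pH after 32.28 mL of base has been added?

4.45

Initial n(C6H5COOH) = 0.1594 x 0.02977 = 0.004745 mol.
n(NaOH) added = 0.09433 x 0.03228 = 0.003045 mol, converting that many moles of C6H5COOH to C6H5COO-.
Remaining n(C6H5COOH) = 0.001700 mol; n(C6H5COO-) = 0.003045 mol.
By Henderson-Hasselbalch, pH = pKa + log([A^-]/[HA]) = 4.20 + log(0.003045/0.001700) = 4.20 + (+0.25) = 4.45.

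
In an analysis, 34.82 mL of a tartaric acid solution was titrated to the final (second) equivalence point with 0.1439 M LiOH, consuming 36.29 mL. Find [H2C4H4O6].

n(LiOH) = 0.1439 x 0.03629 = 0.005222 mol.
At the final (second) equivalence point, 2 mol OH^- react per mol H2C4H4O6, so n(H2C4H4O6) = 0.005222 / 2 = 0.002611 mol.
[H2C4H4O6] = 0.002611 / 0.03482 L = 0.0750 M.

0.0750 M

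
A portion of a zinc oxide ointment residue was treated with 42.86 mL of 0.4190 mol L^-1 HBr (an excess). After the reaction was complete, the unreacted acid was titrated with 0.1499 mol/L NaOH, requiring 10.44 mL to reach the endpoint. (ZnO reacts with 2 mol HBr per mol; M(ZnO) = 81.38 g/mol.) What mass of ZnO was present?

0.667 g

Total n(HBr) added = 0.4190 x 0.04286 = 0.01796 mol.
n(NaOH) used = 0.1499 x 0.01044 = 0.001565 mol, which equals the excess n(HBr).
So n(HBr) consumed by the sample = 0.01796 - 0.001565 = 0.01639 mol.
n(ZnO) = 0.01639 / 2 = 0.008197 mol.
mass = 0.008197 mol x 81.38 g/mol = 0.667 g.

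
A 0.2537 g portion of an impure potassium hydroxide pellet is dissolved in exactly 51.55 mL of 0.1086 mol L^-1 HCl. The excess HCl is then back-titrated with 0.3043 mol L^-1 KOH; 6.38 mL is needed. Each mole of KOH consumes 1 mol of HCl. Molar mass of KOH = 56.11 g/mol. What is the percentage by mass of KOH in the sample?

80.9%

Total n(HCl) added = 0.1086 x 0.05155 = 0.005598 mol.
n(KOH) used = 0.3043 x 0.006380 = 0.001941 mol, which equals the excess n(HCl).
So n(HCl) consumed by the sample = 0.005598 - 0.001941 = 0.003657 mol.
n(KOH) = 0.003657 / 1 = 0.003657 mol.
mass KOH = 0.003657 x 56.11 = 0.2052 g, so %KOH = 0.2052/0.2537 x 100 = 80.9%.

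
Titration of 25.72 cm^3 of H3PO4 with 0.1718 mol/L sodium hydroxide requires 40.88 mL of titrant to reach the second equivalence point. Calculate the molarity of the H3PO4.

n(NaOH) = 0.1718 x 0.04088 = 0.007023 mol.
At the second equivalence point, 2 mol OH^- react per mol H3PO4, so n(H3PO4) = 0.007023 / 2 = 0.003512 mol.
[H3PO4] = 0.003512 / 0.02572 L = 0.137 M.

0.137 M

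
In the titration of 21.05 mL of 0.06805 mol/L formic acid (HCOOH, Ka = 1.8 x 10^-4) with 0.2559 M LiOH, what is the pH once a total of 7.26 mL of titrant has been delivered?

12.18

n(acid) = 0.06805 x 0.02105 = 0.001432 mol; n(LiOH) added = 0.2559 x 0.007260 = 0.001858 mol.
Base is in excess by 0.001858 - 0.001432 = 0.0004254 mol in a total volume of 0.02831 L.
[OH^-] = 0.0004254/0.02831 = 0.01503 M, so pOH = 1.82 and pH = 14.00 - 1.82 = 12.18.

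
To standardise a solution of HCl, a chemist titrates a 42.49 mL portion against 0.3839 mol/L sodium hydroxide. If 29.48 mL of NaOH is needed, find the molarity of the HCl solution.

0.266 M

n(NaOH) delivered = 0.3839 x 0.02948 = 0.01132 mol.
For a 1:1 reaction, n(HCl) = 0.01132 mol.
[HCl] = 0.01132 mol / 0.04249 L = 0.266 M.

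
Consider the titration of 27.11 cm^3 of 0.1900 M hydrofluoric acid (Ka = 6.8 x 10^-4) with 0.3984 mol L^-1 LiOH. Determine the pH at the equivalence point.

8.14

n(HF) = 0.1900 x 0.02711 = 0.005151 mol; V(LiOH) at equivalence = 0.005151/0.3984 = 0.01293 L.
At equivalence all the acid is converted to F-; total volume = 0.02711 + 0.01293 = 0.04004 L, so [F-] = 0.005151/0.04004 = 0.1286 M.
Kb = Kw/Ka = 1.0e-14 / 6.8 x 10^-4 = 1.47e-11.
[OH^-] = sqrt(Kb x [F-]) = sqrt(1.47e-11 x 0.1286) = 1.38e-6 M.
pOH = 5.86, so pH = 14.00 - 5.86 = 8.14.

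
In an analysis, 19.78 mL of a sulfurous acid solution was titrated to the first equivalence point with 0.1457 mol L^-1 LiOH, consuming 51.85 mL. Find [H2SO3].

n(LiOH) = 0.1457 x 0.05185 = 0.007555 mol.
At the first equivalence point, 1 mol OH^- react per mol H2SO3, so n(H2SO3) = 0.007555 / 1 = 0.007555 mol.
[H2SO3] = 0.007555 / 0.01978 L = 0.382 M.

0.382 M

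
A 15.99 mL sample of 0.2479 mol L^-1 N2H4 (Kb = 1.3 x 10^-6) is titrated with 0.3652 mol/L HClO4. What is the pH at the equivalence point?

4.47

n(N2H4) = 0.2479 x 0.01599 = 0.003964 mol; V(HClO4) at equivalence = 0.003964/0.3652 = 0.01085 L.
At equivalence the base is fully converted to N2H5+; total volume = 0.02684 L, so [N2H5+] = 0.003964/0.02684 = 0.1477 M.
Ka(N2H5+) = Kw/Kb = 1.0e-14 / 1.3 x 10^-6 = 7.69e-9.
[H^+] = sqrt(Ka x [N2H5+]) = sqrt(7.69e-9 x 0.1477) = 3.37e-5 M.
pH = -log(3.37e-5) = 4.47.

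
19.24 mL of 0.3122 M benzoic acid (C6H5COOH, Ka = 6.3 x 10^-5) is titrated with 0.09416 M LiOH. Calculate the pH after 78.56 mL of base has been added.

n(acid) = 0.3122 x 0.01924 = 0.006007 mol; n(LiOH) added = 0.09416 x 0.07856 = 0.007397 mol.
Base is in excess by 0.007397 - 0.006007 = 0.001390 mol in a total volume of 0.09780 L.
[OH^-] = 0.001390/0.09780 = 0.01422 M, so pOH = 1.85 and pH = 14.00 - 1.85 = 12.15.

12.15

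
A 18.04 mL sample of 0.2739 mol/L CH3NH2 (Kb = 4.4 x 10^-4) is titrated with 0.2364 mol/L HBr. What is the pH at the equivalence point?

5.77

n(CH3NH2) = 0.2739 x 0.01804 = 0.004941 mol; V(HBr) at equivalence = 0.004941/0.2364 = 0.02090 L.
At equivalence the base is fully converted to CH3NH3+; total volume = 0.03894 L, so [CH3NH3+] = 0.004941/0.03894 = 0.1269 M.
Ka(CH3NH3+) = Kw/Kb = 1.0e-14 / 4.4 x 10^-4 = 2.27e-11.
[H^+] = sqrt(Ka x [CH3NH3+]) = sqrt(2.27e-11 x 0.1269) = 1.70e-6 M.
pH = -log(1.70e-6) = 5.77.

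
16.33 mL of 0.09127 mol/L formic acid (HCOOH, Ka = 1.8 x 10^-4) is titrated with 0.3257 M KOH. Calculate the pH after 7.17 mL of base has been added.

12.56

n(acid) = 0.09127 x 0.01633 = 0.001490 mol; n(KOH) added = 0.3257 x 0.007170 = 0.002335 mol.
Base is in excess by 0.002335 - 0.001490 = 0.0008448 mol in a total volume of 0.02350 L.
[OH^-] = 0.0008448/0.02350 = 0.03595 M, so pOH = 1.44 and pH = 14.00 - 1.44 = 12.56.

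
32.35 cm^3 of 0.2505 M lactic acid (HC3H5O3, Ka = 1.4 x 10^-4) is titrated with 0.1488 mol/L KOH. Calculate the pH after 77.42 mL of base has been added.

n(acid) = 0.2505 x 0.03235 = 0.008104 mol; n(KOH) added = 0.1488 x 0.07742 = 0.01152 mol.
Base is in excess by 0.01152 - 0.008104 = 0.003416 mol in a total volume of 0.1098 L.
[OH^-] = 0.003416/0.1098 = 0.03112 M, so pOH = 1.51 and pH = 14.00 - 1.51 = 12.49.

12.49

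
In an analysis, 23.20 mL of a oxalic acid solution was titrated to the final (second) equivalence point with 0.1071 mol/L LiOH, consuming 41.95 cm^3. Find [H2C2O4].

n(LiOH) = 0.1071 x 0.04195 = 0.004493 mol.
At the final (second) equivalence point, 2 mol OH^- react per mol H2C2O4, so n(H2C2O4) = 0.004493 / 2 = 0.002246 mol.
[H2C2O4] = 0.002246 / 0.02320 L = 0.0968 M.

0.0968 M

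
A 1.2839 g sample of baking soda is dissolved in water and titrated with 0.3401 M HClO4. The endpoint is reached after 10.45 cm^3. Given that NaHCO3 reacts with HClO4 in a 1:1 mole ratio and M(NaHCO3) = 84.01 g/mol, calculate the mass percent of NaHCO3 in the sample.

n(HClO4) = 0.3401 x 0.01045 = 0.003554 mol.
n(NaHCO3) = 0.003554 / 1 = 0.003554 mol.
mass of NaHCO3 = 0.003554 x 84.01 = 0.2986 g.
% purity = 0.2986 / 1.2839 x 100 = 23.3%.

23.3%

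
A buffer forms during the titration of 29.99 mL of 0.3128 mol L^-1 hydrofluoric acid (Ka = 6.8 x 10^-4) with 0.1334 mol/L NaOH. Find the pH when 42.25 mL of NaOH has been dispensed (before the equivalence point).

Initial n(HF) = 0.3128 x 0.02999 = 0.009381 mol.
n(NaOH) added = 0.1334 x 0.04225 = 0.005636 mol, converting that many moles of HF to F-.
Remaining n(HF) = 0.003745 mol; n(F-) = 0.005636 mol.
By Henderson-Hasselbalch, pH = pKa + log([A^-]/[HA]) = 3.17 + log(0.005636/0.003745) = 3.17 + (+0.18) = 3.35.

3.35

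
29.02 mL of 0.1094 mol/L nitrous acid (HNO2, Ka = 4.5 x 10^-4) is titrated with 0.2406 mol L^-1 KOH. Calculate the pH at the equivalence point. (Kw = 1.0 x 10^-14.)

8.11

n(HNO2) = 0.1094 x 0.02902 = 0.003175 mol; V(KOH) at equivalence = 0.003175/0.2406 = 0.01320 L.
At equivalence all the acid is converted to NO2-; total volume = 0.02902 + 0.01320 = 0.04222 L, so [NO2-] = 0.003175/0.04222 = 0.07520 M.
Kb = Kw/Ka = 1.0e-14 / 4.5 x 10^-4 = 2.22e-11.
[OH^-] = sqrt(Kb x [NO2-]) = sqrt(2.22e-11 x 0.07520) = 1.29e-6 M.
pOH = 5.89, so pH = 14.00 - 5.89 = 8.11.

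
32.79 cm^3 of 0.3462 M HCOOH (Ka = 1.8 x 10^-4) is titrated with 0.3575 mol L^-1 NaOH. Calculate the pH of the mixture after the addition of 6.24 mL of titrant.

Initial n(HCOOH) = 0.3462 x 0.03279 = 0.01135 mol.
n(NaOH) added = 0.3575 x 0.006240 = 0.002231 mol, converting that many moles of HCOOH to HCOO-.
Remaining n(HCOOH) = 0.009121 mol; n(HCOO-) = 0.002231 mol.
By Henderson-Hasselbalch, pH = pKa + log([A^-]/[HA]) = 3.74 + log(0.002231/0.009121) = 3.74 + (-0.61) = 3.13.

3.13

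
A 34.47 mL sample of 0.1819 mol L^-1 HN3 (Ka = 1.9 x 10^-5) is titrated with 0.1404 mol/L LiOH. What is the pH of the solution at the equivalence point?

n(HN3) = 0.1819 x 0.03447 = 0.006270 mol; V(LiOH) at equivalence = 0.006270/0.1404 = 0.04466 L.
At equivalence all the acid is converted to N3-; total volume = 0.03447 + 0.04466 = 0.07913 L, so [N3-] = 0.006270/0.07913 = 0.07924 M.
Kb = Kw/Ka = 1.0e-14 / 1.9 x 10^-5 = 5.26e-10.
[OH^-] = sqrt(Kb x [N3-]) = sqrt(5.26e-10 x 0.07924) = 6.46e-6 M.
pOH = 5.19, so pH = 14.00 - 5.19 = 8.81.

8.81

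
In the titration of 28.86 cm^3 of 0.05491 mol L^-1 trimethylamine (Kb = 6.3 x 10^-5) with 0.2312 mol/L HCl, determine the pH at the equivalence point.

n((CH3)3N) = 0.05491 x 0.02886 = 0.001585 mol; V(HCl) at equivalence = 0.001585/0.2312 = 0.006854 L.
At equivalence the base is fully converted to (CH3)3NH+; total volume = 0.03571 L, so [(CH3)3NH+] = 0.001585/0.03571 = 0.04437 M.
Ka((CH3)3NH+) = Kw/Kb = 1.0e-14 / 6.3 x 10^-5 = 1.59e-10.
[H^+] = sqrt(Ka x [(CH3)3NH+]) = sqrt(1.59e-10 x 0.04437) = 2.65e-6 M.
pH = -log(2.65e-6) = 5.58.

5.58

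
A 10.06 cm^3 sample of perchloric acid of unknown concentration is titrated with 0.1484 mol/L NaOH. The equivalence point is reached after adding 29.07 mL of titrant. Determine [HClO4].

0.429 M

n(NaOH) delivered = 0.1484 x 0.02907 = 0.004314 mol.
For a 1:1 reaction, n(HClO4) = 0.004314 mol.
[HClO4] = 0.004314 mol / 0.01006 L = 0.429 M.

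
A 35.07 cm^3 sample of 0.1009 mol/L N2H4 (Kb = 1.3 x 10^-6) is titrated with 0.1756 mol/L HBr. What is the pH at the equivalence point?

n(N2H4) = 0.1009 x 0.03507 = 0.003539 mol; V(HBr) at equivalence = 0.003539/0.1756 = 0.02015 L.
At equivalence the base is fully converted to N2H5+; total volume = 0.05522 L, so [N2H5+] = 0.003539/0.05522 = 0.06408 M.
Ka(N2H5+) = Kw/Kb = 1.0e-14 / 1.3 x 10^-6 = 7.69e-9.
[H^+] = sqrt(Ka x [N2H5+]) = sqrt(7.69e-9 x 0.06408) = 2.22e-5 M.
pH = -log(2.22e-5) = 4.65.

4.65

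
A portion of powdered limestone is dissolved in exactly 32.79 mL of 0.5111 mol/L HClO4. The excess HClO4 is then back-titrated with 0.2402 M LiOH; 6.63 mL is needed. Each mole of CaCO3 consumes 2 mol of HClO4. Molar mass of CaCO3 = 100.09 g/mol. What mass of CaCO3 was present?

Total n(HClO4) added = 0.5111 x 0.03279 = 0.01676 mol.
n(LiOH) used = 0.2402 x 0.006630 = 0.001593 mol, which equals the excess n(HClO4).
So n(HClO4) consumed by the sample = 0.01676 - 0.001593 = 0.01517 mol.
n(CaCO3) = 0.01517 / 2 = 0.007583 mol.
mass = 0.007583 mol x 100.09 g/mol = 0.759 g.

0.759 g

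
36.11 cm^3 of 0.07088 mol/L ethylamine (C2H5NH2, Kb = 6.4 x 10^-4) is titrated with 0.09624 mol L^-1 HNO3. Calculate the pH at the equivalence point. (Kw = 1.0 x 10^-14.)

6.10

n(C2H5NH2) = 0.07088 x 0.03611 = 0.002559 mol; V(HNO3) at equivalence = 0.002559/0.09624 = 0.02659 L.
At equivalence the base is fully converted to C2H5NH3+; total volume = 0.06270 L, so [C2H5NH3+] = 0.002559/0.06270 = 0.04082 M.
Ka(C2H5NH3+) = Kw/Kb = 1.0e-14 / 6.4 x 10^-4 = 1.56e-11.
[H^+] = sqrt(Ka x [C2H5NH3+]) = sqrt(1.56e-11 x 0.04082) = 7.99e-7 M.
pH = -log(7.99e-7) = 6.10.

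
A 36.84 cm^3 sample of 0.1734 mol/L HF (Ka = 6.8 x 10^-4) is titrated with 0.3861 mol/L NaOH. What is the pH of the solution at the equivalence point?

n(HF) = 0.1734 x 0.03684 = 0.006388 mol; V(NaOH) at equivalence = 0.006388/0.3861 = 0.01655 L.
At equivalence all the acid is converted to F-; total volume = 0.03684 + 0.01655 = 0.05339 L, so [F-] = 0.006388/0.05339 = 0.1197 M.
Kb = Kw/Ka = 1.0e-14 / 6.8 x 10^-4 = 1.47e-11.
[OH^-] = sqrt(Kb x [F-]) = sqrt(1.47e-11 x 0.1197) = 1.33e-6 M.
pOH = 5.88, so pH = 14.00 - 5.88 = 8.12.

8.12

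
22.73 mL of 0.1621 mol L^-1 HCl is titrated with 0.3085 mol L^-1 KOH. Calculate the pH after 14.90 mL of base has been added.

12.38

n(acid) = 0.1621 x 0.02273 = 0.003685 mol; n(KOH) added = 0.3085 x 0.01490 = 0.004597 mol.
Base is in excess by 0.004597 - 0.003685 = 0.0009121 mol in a total volume of 0.03763 L.
[OH^-] = 0.0009121/0.03763 = 0.02424 M, so pOH = 1.62 and pH = 14.00 - 1.62 = 12.38.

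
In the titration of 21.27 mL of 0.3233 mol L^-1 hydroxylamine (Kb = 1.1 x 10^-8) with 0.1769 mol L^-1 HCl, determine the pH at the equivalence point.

3.49

n(NH2OH) = 0.3233 x 0.02127 = 0.006877 mol; V(HCl) at equivalence = 0.006877/0.1769 = 0.03887 L.
At equivalence the base is fully converted to NH3OH+; total volume = 0.06014 L, so [NH3OH+] = 0.006877/0.06014 = 0.1143 M.
Ka(NH3OH+) = Kw/Kb = 1.0e-14 / 1.1 x 10^-8 = 9.09e-7.
[H^+] = sqrt(Ka x [NH3OH+]) = sqrt(9.09e-7 x 0.1143) = 0.000322 M.
pH = -log(0.000322) = 3.49.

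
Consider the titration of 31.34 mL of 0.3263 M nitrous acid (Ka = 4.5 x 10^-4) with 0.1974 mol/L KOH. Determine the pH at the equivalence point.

n(HNO2) = 0.3263 x 0.03134 = 0.01023 mol; V(KOH) at equivalence = 0.01023/0.1974 = 0.05180 L.
At equivalence all the acid is converted to NO2-; total volume = 0.03134 + 0.05180 = 0.08314 L, so [NO2-] = 0.01023/0.08314 = 0.1230 M.
Kb = Kw/Ka = 1.0e-14 / 4.5 x 10^-4 = 2.22e-11.
[OH^-] = sqrt(Kb x [NO2-]) = sqrt(2.22e-11 x 0.1230) = 1.65e-6 M.
pOH = 5.78, so pH = 14.00 - 5.78 = 8.22.

8.22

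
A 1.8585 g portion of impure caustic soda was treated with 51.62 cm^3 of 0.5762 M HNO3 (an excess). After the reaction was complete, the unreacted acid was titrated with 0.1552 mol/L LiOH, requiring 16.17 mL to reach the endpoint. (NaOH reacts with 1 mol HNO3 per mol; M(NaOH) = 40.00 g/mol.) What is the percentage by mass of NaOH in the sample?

58.6%

Total n(HNO3) added = 0.5762 x 0.05162 = 0.02974 mol.
n(LiOH) used = 0.1552 x 0.01617 = 0.002510 mol, which equals the excess n(HNO3).
So n(HNO3) consumed by the sample = 0.02974 - 0.002510 = 0.02723 mol.
n(NaOH) = 0.02723 / 1 = 0.02723 mol.
mass NaOH = 0.02723 x 40.00 = 1.089 g, so %NaOH = 1.089/1.8585 x 100 = 58.6%.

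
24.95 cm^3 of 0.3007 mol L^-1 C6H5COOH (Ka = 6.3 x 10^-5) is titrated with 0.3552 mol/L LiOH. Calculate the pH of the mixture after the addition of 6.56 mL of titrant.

Initial n(C6H5COOH) = 0.3007 x 0.02495 = 0.007502 mol.
n(LiOH) added = 0.3552 x 0.006560 = 0.002330 mol, converting that many moles of C6H5COOH to C6H5COO-.
Remaining n(C6H5COOH) = 0.005172 mol; n(C6H5COO-) = 0.002330 mol.
By Henderson-Hasselbalch, pH = pKa + log([A^-]/[HA]) = 4.20 + log(0.002330/0.005172) = 4.20 + (-0.35) = 3.85.

3.85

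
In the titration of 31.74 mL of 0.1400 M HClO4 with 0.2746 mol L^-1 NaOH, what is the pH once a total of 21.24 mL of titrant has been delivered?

n(acid) = 0.1400 x 0.03174 = 0.004444 mol; n(NaOH) added = 0.2746 x 0.02124 = 0.005833 mol.
Base is in excess by 0.005833 - 0.004444 = 0.001389 mol in a total volume of 0.05298 L.
[OH^-] = 0.001389/0.05298 = 0.02622 M, so pOH = 1.58 and pH = 14.00 - 1.58 = 12.42.

12.42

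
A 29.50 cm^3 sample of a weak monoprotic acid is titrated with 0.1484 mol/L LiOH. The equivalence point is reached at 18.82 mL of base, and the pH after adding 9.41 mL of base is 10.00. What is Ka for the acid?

1.0 x 10^-10

9.41 mL is half of the equivalence volume, so this is the half-equivalence point where [HA] = [A^-].
At half-equivalence pH = pKa, so pKa = 10.00.
Ka = 10^(-10.00) = 1.0 x 10^-10.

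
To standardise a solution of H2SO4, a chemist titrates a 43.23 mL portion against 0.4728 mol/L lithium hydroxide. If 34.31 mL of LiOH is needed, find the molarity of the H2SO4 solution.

n(LiOH) delivered = 0.4728 x 0.03431 = 0.01622 mol.
The reaction is 1 H2SO4 + 2 LiOH, so n(H2SO4) = 0.01622 x 1/2 = 0.008111 mol.
[H2SO4] = 0.008111 mol / 0.04323 L = 0.188 M.

0.188 M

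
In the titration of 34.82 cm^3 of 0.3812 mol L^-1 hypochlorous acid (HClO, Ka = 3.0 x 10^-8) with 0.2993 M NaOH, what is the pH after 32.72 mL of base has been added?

Initial n(HClO) = 0.3812 x 0.03482 = 0.01327 mol.
n(NaOH) added = 0.2993 x 0.03272 = 0.009793 mol, converting that many moles of HClO to ClO-.
Remaining n(HClO) = 0.003480 mol; n(ClO-) = 0.009793 mol.
By Henderson-Hasselbalch, pH = pKa + log([A^-]/[HA]) = 7.52 + log(0.009793/0.003480) = 7.52 + (+0.45) = 7.97.

7.97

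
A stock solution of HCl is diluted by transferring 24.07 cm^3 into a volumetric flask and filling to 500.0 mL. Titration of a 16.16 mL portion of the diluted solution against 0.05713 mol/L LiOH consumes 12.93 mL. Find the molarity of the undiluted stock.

0.950 M

n(LiOH) = 0.05713 x 0.01293 = 0.0007387 mol.
n(HCl) in the aliquot = 0.0007387 mol.
[diluted HCl] = 0.0007387 / 0.01616 = 0.04571 M.
Dilution factor = 500.0/24.07 = 20.77, so [stock] = 0.04571 x 20.77 = 0.950 M.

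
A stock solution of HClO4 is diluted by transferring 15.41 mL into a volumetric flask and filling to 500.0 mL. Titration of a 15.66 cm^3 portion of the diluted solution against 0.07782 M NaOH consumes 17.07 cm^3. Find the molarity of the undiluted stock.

2.75 M

n(NaOH) = 0.07782 x 0.01707 = 0.001328 mol.
n(HClO4) in the aliquot = 0.001328 mol.
[diluted HClO4] = 0.001328 / 0.01566 = 0.08483 M.
Dilution factor = 500.0/15.41 = 32.45, so [stock] = 0.08483 x 32.45 = 2.75 M.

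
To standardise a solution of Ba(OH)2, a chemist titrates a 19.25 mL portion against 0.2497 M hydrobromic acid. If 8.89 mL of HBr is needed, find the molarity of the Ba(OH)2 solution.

n(HBr) delivered = 0.2497 x 0.008890 = 0.002220 mol.
The reaction is 1 Ba(OH)2 + 2 HBr, so n(Ba(OH)2) = 0.002220 x 1/2 = 0.001110 mol.
[Ba(OH)2] = 0.001110 mol / 0.01925 L = 0.0577 M.

0.0577 M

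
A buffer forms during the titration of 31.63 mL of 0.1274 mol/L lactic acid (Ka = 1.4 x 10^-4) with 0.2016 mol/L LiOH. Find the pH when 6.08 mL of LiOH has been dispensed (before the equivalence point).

3.49

Initial n(HC3H5O3) = 0.1274 x 0.03163 = 0.004030 mol.
n(LiOH) added = 0.2016 x 0.006080 = 0.001226 mol, converting that many moles of HC3H5O3 to C3H5O3-.
Remaining n(HC3H5O3) = 0.002804 mol; n(C3H5O3-) = 0.001226 mol.
By Henderson-Hasselbalch, pH = pKa + log([A^-]/[HA]) = 3.85 + log(0.001226/0.002804) = 3.85 + (-0.36) = 3.49.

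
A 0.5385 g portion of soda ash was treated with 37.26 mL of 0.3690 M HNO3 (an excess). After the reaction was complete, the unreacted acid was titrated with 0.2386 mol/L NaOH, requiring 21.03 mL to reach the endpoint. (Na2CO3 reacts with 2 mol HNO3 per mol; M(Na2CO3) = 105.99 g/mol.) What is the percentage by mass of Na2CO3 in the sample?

Total n(HNO3) added = 0.3690 x 0.03726 = 0.01375 mol.
n(NaOH) used = 0.2386 x 0.02103 = 0.005018 mol, which equals the excess n(HNO3).
So n(HNO3) consumed by the sample = 0.01375 - 0.005018 = 0.008731 mol.
n(Na2CO3) = 0.008731 / 2 = 0.004366 mol.
mass Na2CO3 = 0.004366 x 105.99 = 0.4627 g, so %Na2CO3 = 0.4627/0.5385 x 100 = 85.9%.

85.9%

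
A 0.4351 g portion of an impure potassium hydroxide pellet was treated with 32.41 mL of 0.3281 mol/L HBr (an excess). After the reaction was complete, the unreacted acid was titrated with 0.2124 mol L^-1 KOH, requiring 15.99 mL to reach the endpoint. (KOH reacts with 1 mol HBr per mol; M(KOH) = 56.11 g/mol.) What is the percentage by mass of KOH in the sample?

93.3%

Total n(HBr) added = 0.3281 x 0.03241 = 0.01063 mol.
n(KOH) used = 0.2124 x 0.01599 = 0.003396 mol, which equals the excess n(HBr).
So n(HBr) consumed by the sample = 0.01063 - 0.003396 = 0.007237 mol.
n(KOH) = 0.007237 / 1 = 0.007237 mol.
mass KOH = 0.007237 x 56.11 = 0.4061 g, so %KOH = 0.4061/0.4351 x 100 = 93.3%.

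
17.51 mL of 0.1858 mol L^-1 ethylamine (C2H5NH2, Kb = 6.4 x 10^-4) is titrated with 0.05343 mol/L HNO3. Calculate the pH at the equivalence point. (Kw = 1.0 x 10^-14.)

6.09

n(C2H5NH2) = 0.1858 x 0.01751 = 0.003253 mol; V(HNO3) at equivalence = 0.003253/0.05343 = 0.06089 L.
At equivalence the base is fully converted to C2H5NH3+; total volume = 0.07840 L, so [C2H5NH3+] = 0.003253/0.07840 = 0.04150 M.
Ka(C2H5NH3+) = Kw/Kb = 1.0e-14 / 6.4 x 10^-4 = 1.56e-11.
[H^+] = sqrt(Ka x [C2H5NH3+]) = sqrt(1.56e-11 x 0.04150) = 8.05e-7 M.
pH = -log(8.05e-7) = 6.09.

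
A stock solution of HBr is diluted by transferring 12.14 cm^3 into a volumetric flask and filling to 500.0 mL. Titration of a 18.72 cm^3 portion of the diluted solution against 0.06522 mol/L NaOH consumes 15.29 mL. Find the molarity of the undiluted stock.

n(NaOH) = 0.06522 x 0.01529 = 0.0009972 mol.
n(HBr) in the aliquot = 0.0009972 mol.
[diluted HBr] = 0.0009972 / 0.01872 = 0.05327 M.
Dilution factor = 500.0/12.14 = 41.19, so [stock] = 0.05327 x 41.19 = 2.19 M.

2.19 M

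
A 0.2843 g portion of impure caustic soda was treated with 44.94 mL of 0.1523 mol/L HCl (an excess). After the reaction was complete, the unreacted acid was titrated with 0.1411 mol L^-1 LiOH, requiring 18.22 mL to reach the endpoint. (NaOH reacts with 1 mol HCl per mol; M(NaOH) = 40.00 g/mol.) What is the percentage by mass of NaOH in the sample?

Total n(HCl) added = 0.1523 x 0.04494 = 0.006844 mol.
n(LiOH) used = 0.1411 x 0.01822 = 0.002571 mol, which equals the excess n(HCl).
So n(HCl) consumed by the sample = 0.006844 - 0.002571 = 0.004274 mol.
n(NaOH) = 0.004274 / 1 = 0.004274 mol.
mass NaOH = 0.004274 x 40.00 = 0.1709 g, so %NaOH = 0.1709/0.2843 x 100 = 60.1%.

60.1%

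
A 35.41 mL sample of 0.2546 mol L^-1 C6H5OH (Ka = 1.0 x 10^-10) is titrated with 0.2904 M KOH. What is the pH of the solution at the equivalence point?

n(C6H5OH) = 0.2546 x 0.03541 = 0.009015 mol; V(KOH) at equivalence = 0.009015/0.2904 = 0.03104 L.
At equivalence all the acid is converted to C6H5O-; total volume = 0.03541 + 0.03104 = 0.06645 L, so [C6H5O-] = 0.009015/0.06645 = 0.1357 M.
Kb = Kw/Ka = 1.0e-14 / 1.0 x 10^-10 = 0.000100.
[OH^-] = sqrt(Kb x [C6H5O-]) = sqrt(0.000100 x 0.1357) = 0.00368 M.
pOH = 2.43, so pH = 14.00 - 2.43 = 11.57.

11.57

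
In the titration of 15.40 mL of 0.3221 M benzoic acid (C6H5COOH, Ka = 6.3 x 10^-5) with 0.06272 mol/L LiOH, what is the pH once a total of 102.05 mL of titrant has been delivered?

n(acid) = 0.3221 x 0.01540 = 0.004960 mol; n(LiOH) added = 0.06272 x 0.1021 = 0.006401 mol.
Base is in excess by 0.006401 - 0.004960 = 0.001440 mol in a total volume of 0.1174 L.
[OH^-] = 0.001440/0.1174 = 0.01226 M, so pOH = 1.91 and pH = 14.00 - 1.91 = 12.09.

12.09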